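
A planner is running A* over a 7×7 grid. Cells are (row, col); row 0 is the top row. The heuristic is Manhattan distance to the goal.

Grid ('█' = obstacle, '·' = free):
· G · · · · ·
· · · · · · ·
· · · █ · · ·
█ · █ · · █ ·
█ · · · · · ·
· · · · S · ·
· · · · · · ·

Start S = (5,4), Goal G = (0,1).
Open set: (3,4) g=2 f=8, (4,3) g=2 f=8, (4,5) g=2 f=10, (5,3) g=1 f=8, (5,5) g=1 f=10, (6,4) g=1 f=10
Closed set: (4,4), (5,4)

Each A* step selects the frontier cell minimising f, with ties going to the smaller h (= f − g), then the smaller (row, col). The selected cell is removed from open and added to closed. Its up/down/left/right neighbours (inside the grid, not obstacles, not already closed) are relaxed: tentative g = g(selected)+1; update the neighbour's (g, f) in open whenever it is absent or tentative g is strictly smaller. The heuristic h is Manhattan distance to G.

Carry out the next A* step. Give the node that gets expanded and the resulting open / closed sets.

step 1: expand (3,4) (f=8, h=6) → closed; open now [(2,4) g=3 f=8, (3,3) g=3 f=8, (4,3) g=2 f=8, (4,5) g=2 f=10, (5,3) g=1 f=8, (5,5) g=1 f=10, (6,4) g=1 f=10]

expanded=(3,4); open=[(2,4) g=3 f=8, (3,3) g=3 f=8, (4,3) g=2 f=8, (4,5) g=2 f=10, (5,3) g=1 f=8, (5,5) g=1 f=10, (6,4) g=1 f=10]; closed=[(3,4), (4,4), (5,4)]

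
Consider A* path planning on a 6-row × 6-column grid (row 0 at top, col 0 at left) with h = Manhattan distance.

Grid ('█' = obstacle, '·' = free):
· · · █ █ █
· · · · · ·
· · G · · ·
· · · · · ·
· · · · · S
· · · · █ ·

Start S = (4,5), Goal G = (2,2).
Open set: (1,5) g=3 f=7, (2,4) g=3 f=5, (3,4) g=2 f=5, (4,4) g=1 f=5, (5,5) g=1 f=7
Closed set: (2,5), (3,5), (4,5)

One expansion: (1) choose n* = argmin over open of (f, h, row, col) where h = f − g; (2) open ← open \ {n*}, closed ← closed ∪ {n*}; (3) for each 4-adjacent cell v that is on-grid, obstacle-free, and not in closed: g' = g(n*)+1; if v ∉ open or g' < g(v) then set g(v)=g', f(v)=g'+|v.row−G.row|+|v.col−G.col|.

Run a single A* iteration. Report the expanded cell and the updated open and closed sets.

step 1: expand (2,4) (f=5, h=2) → closed; open now [(1,4) g=4 f=7, (1,5) g=3 f=7, (2,3) g=4 f=5, (3,4) g=2 f=5, (4,4) g=1 f=5, (5,5) g=1 f=7]

expanded=(2,4); open=[(1,4) g=4 f=7, (1,5) g=3 f=7, (2,3) g=4 f=5, (3,4) g=2 f=5, (4,4) g=1 f=5, (5,5) g=1 f=7]; closed=[(2,4), (2,5), (3,5), (4,5)]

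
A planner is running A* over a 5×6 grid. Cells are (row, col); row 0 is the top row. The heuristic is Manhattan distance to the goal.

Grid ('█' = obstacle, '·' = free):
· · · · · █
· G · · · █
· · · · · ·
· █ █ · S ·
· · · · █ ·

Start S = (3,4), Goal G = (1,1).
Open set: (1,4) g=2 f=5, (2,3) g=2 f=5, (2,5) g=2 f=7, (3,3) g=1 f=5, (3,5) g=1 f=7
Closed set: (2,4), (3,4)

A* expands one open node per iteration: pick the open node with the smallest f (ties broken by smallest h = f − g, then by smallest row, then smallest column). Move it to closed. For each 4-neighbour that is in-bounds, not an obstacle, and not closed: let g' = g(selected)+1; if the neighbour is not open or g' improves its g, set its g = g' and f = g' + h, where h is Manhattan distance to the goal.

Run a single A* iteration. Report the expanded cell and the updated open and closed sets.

step 1: expand (1,4) (f=5, h=3) → closed; open now [(0,4) g=3 f=7, (1,3) g=3 f=5, (2,3) g=2 f=5, (2,5) g=2 f=7, (3,3) g=1 f=5, (3,5) g=1 f=7]

expanded=(1,4); open=[(0,4) g=3 f=7, (1,3) g=3 f=5, (2,3) g=2 f=5, (2,5) g=2 f=7, (3,3) g=1 f=5, (3,5) g=1 f=7]; closed=[(1,4), (2,4), (3,4)]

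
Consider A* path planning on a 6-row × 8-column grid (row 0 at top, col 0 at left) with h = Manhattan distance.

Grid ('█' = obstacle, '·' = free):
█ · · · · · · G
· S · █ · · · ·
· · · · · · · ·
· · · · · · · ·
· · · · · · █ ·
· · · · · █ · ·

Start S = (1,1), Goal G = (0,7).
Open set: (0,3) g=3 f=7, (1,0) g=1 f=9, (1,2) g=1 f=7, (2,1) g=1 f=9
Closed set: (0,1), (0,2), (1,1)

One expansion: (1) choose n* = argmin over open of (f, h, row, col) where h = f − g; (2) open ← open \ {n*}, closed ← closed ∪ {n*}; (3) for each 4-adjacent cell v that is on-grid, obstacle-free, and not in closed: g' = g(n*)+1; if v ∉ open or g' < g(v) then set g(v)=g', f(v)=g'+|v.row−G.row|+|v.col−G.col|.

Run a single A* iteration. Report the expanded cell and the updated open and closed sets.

step 1: expand (0,3) (f=7, h=4) → closed; open now [(0,4) g=4 f=7, (1,0) g=1 f=9, (1,2) g=1 f=7, (2,1) g=1 f=9]

expanded=(0,3); open=[(0,4) g=4 f=7, (1,0) g=1 f=9, (1,2) g=1 f=7, (2,1) g=1 f=9]; closed=[(0,1), (0,2), (0,3), (1,1)]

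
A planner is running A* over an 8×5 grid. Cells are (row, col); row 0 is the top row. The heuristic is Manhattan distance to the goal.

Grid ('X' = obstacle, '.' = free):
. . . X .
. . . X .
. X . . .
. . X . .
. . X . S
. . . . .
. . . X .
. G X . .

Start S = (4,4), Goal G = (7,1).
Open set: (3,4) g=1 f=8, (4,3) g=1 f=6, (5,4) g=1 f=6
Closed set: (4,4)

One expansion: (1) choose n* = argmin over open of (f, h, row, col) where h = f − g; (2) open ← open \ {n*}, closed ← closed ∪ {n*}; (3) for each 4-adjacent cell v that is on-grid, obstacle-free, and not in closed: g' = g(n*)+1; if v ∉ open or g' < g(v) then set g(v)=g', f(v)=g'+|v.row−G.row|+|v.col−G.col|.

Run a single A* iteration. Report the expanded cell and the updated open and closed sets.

expanded=(4,3); open=[(3,3) g=2 f=8, (3,4) g=1 f=8, (5,3) g=2 f=6, (5,4) g=1 f=6]; closed=[(4,3), (4,4)]

step 1: expand (4,3) (f=6, h=5) → closed; open now [(3,3) g=2 f=8, (3,4) g=1 f=8, (5,3) g=2 f=6, (5,4) g=1 f=6]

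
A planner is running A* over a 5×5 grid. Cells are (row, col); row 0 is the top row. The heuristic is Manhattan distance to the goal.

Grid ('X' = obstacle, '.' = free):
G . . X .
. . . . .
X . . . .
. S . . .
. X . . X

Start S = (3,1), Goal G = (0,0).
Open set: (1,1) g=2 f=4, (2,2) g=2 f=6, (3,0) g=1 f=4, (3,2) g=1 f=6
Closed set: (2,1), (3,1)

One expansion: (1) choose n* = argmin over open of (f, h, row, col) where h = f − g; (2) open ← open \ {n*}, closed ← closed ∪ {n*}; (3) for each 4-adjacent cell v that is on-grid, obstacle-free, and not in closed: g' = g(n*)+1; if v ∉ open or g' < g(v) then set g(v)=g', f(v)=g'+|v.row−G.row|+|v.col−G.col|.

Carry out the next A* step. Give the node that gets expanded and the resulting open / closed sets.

expanded=(1,1); open=[(0,1) g=3 f=4, (1,0) g=3 f=4, (1,2) g=3 f=6, (2,2) g=2 f=6, (3,0) g=1 f=4, (3,2) g=1 f=6]; closed=[(1,1), (2,1), (3,1)]

step 1: expand (1,1) (f=4, h=2) → closed; open now [(0,1) g=3 f=4, (1,0) g=3 f=4, (1,2) g=3 f=6, (2,2) g=2 f=6, (3,0) g=1 f=4, (3,2) g=1 f=6]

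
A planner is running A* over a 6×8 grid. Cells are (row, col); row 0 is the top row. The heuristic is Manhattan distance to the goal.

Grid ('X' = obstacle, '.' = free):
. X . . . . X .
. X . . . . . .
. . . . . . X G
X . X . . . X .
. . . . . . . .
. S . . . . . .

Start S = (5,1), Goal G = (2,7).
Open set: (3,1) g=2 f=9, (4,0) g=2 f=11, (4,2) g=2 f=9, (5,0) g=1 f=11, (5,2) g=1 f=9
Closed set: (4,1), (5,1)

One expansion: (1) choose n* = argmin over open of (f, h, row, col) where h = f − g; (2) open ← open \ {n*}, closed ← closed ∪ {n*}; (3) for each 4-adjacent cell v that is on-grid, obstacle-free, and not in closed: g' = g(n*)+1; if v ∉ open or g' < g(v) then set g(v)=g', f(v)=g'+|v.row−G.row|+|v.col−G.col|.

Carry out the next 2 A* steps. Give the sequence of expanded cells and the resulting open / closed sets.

order=[(3,1) → (2,1)]; open=[(2,0) g=4 f=11, (2,2) g=4 f=9, (4,0) g=2 f=11, (4,2) g=2 f=9, (5,0) g=1 f=11, (5,2) g=1 f=9]; closed=[(2,1), (3,1), (4,1), (5,1)]

step 1: expand (3,1) (f=9, h=7) → closed; open now [(2,1) g=3 f=9, (4,0) g=2 f=11, (4,2) g=2 f=9, (5,0) g=1 f=11, (5,2) g=1 f=9]
step 2: expand (2,1) (f=9, h=6) → closed; open now [(2,0) g=4 f=11, (2,2) g=4 f=9, (4,0) g=2 f=11, (4,2) g=2 f=9, (5,0) g=1 f=11, (5,2) g=1 f=9]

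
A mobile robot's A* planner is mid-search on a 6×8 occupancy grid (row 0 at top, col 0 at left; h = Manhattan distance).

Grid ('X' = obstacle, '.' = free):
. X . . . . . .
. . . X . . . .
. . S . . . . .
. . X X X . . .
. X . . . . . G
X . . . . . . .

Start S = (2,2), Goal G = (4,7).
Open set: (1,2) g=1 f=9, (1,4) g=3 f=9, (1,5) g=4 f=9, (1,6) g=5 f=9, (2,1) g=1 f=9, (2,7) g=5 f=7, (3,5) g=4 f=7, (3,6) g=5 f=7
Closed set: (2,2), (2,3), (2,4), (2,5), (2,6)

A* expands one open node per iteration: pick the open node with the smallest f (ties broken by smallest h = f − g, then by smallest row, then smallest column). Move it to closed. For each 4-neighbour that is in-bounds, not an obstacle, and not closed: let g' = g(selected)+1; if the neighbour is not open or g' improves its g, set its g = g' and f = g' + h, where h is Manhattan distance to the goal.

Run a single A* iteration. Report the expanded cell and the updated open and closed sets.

step 1: expand (2,7) (f=7, h=2) → closed; open now [(1,2) g=1 f=9, (1,4) g=3 f=9, (1,5) g=4 f=9, (1,6) g=5 f=9, (1,7) g=6 f=9, (2,1) g=1 f=9, (3,5) g=4 f=7, (3,6) g=5 f=7, (3,7) g=6 f=7]

expanded=(2,7); open=[(1,2) g=1 f=9, (1,4) g=3 f=9, (1,5) g=4 f=9, (1,6) g=5 f=9, (1,7) g=6 f=9, (2,1) g=1 f=9, (3,5) g=4 f=7, (3,6) g=5 f=7, (3,7) g=6 f=7]; closed=[(2,2), (2,3), (2,4), (2,5), (2,6), (2,7)]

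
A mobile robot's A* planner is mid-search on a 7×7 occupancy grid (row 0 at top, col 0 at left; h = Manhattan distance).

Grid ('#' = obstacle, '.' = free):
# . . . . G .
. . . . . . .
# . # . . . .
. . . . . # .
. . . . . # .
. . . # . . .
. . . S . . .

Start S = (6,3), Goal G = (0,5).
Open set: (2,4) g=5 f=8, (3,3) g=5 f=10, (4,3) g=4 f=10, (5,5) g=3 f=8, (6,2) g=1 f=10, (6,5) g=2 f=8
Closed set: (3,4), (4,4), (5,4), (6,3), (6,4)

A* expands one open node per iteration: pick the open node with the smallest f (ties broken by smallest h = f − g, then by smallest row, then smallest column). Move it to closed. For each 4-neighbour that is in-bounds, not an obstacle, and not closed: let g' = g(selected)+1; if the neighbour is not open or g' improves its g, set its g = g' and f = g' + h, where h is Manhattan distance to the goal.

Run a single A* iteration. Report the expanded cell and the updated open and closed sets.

expanded=(2,4); open=[(1,4) g=6 f=8, (2,3) g=6 f=10, (2,5) g=6 f=8, (3,3) g=5 f=10, (4,3) g=4 f=10, (5,5) g=3 f=8, (6,2) g=1 f=10, (6,5) g=2 f=8]; closed=[(2,4), (3,4), (4,4), (5,4), (6,3), (6,4)]

step 1: expand (2,4) (f=8, h=3) → closed; open now [(1,4) g=6 f=8, (2,3) g=6 f=10, (2,5) g=6 f=8, (3,3) g=5 f=10, (4,3) g=4 f=10, (5,5) g=3 f=8, (6,2) g=1 f=10, (6,5) g=2 f=8]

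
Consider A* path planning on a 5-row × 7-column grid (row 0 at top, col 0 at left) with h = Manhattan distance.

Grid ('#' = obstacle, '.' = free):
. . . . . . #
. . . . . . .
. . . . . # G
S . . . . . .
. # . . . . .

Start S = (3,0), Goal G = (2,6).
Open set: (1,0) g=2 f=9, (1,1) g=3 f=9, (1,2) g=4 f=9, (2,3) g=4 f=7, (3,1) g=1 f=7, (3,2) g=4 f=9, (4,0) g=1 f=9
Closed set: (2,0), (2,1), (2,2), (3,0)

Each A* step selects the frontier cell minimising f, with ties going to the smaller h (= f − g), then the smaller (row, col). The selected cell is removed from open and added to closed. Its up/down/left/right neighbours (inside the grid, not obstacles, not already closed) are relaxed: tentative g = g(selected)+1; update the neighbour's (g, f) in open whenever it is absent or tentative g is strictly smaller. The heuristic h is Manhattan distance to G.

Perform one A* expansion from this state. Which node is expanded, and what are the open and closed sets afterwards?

step 1: expand (2,3) (f=7, h=3) → closed; open now [(1,0) g=2 f=9, (1,1) g=3 f=9, (1,2) g=4 f=9, (1,3) g=5 f=9, (2,4) g=5 f=7, (3,1) g=1 f=7, (3,2) g=4 f=9, (3,3) g=5 f=9, (4,0) g=1 f=9]

expanded=(2,3); open=[(1,0) g=2 f=9, (1,1) g=3 f=9, (1,2) g=4 f=9, (1,3) g=5 f=9, (2,4) g=5 f=7, (3,1) g=1 f=7, (3,2) g=4 f=9, (3,3) g=5 f=9, (4,0) g=1 f=9]; closed=[(2,0), (2,1), (2,2), (2,3), (3,0)]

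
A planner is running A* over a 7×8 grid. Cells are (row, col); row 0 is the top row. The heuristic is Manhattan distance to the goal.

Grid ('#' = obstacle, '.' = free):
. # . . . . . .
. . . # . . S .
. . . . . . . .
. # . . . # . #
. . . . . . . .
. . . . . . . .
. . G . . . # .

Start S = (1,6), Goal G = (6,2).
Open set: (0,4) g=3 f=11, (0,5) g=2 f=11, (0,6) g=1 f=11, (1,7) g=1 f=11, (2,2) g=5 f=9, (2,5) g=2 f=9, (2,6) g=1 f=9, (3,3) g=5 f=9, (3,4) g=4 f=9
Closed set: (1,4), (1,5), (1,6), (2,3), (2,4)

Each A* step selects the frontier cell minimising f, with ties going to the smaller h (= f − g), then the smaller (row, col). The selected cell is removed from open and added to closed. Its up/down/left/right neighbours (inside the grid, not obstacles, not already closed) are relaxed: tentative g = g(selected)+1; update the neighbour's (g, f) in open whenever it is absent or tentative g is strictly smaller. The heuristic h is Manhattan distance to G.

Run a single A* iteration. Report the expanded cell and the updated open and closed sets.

expanded=(2,2); open=[(0,4) g=3 f=11, (0,5) g=2 f=11, (0,6) g=1 f=11, (1,2) g=6 f=11, (1,7) g=1 f=11, (2,1) g=6 f=11, (2,5) g=2 f=9, (2,6) g=1 f=9, (3,2) g=6 f=9, (3,3) g=5 f=9, (3,4) g=4 f=9]; closed=[(1,4), (1,5), (1,6), (2,2), (2,3), (2,4)]

step 1: expand (2,2) (f=9, h=4) → closed; open now [(0,4) g=3 f=11, (0,5) g=2 f=11, (0,6) g=1 f=11, (1,2) g=6 f=11, (1,7) g=1 f=11, (2,1) g=6 f=11, (2,5) g=2 f=9, (2,6) g=1 f=9, (3,2) g=6 f=9, (3,3) g=5 f=9, (3,4) g=4 f=9]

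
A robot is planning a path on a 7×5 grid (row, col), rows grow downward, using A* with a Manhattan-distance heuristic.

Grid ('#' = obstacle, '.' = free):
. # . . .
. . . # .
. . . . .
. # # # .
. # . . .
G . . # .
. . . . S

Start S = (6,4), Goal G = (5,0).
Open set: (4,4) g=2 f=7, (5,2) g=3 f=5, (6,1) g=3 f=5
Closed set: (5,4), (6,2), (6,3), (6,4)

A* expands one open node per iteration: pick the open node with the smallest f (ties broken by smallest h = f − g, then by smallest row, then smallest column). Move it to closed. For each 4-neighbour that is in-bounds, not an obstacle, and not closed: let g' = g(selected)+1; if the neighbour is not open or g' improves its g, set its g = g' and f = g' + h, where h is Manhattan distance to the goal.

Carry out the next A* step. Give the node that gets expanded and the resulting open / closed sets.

step 1: expand (5,2) (f=5, h=2) → closed; open now [(4,2) g=4 f=7, (4,4) g=2 f=7, (5,1) g=4 f=5, (6,1) g=3 f=5]

expanded=(5,2); open=[(4,2) g=4 f=7, (4,4) g=2 f=7, (5,1) g=4 f=5, (6,1) g=3 f=5]; closed=[(5,2), (5,4), (6,2), (6,3), (6,4)]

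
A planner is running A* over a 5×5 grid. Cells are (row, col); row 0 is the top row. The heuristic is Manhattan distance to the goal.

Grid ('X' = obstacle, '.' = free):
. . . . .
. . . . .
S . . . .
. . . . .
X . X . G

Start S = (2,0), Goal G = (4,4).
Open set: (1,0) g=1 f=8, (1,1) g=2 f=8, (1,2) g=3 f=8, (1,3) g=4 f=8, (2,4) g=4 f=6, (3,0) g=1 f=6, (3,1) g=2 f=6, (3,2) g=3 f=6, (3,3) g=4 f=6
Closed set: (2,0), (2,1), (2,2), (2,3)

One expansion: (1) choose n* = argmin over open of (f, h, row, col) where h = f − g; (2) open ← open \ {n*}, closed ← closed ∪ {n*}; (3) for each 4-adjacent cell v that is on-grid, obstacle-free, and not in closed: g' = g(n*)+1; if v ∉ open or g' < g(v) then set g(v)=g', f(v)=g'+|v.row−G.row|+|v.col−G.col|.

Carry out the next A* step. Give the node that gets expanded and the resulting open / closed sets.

expanded=(2,4); open=[(1,0) g=1 f=8, (1,1) g=2 f=8, (1,2) g=3 f=8, (1,3) g=4 f=8, (1,4) g=5 f=8, (3,0) g=1 f=6, (3,1) g=2 f=6, (3,2) g=3 f=6, (3,3) g=4 f=6, (3,4) g=5 f=6]; closed=[(2,0), (2,1), (2,2), (2,3), (2,4)]

step 1: expand (2,4) (f=6, h=2) → closed; open now [(1,0) g=1 f=8, (1,1) g=2 f=8, (1,2) g=3 f=8, (1,3) g=4 f=8, (1,4) g=5 f=8, (3,0) g=1 f=6, (3,1) g=2 f=6, (3,2) g=3 f=6, (3,3) g=4 f=6, (3,4) g=5 f=6]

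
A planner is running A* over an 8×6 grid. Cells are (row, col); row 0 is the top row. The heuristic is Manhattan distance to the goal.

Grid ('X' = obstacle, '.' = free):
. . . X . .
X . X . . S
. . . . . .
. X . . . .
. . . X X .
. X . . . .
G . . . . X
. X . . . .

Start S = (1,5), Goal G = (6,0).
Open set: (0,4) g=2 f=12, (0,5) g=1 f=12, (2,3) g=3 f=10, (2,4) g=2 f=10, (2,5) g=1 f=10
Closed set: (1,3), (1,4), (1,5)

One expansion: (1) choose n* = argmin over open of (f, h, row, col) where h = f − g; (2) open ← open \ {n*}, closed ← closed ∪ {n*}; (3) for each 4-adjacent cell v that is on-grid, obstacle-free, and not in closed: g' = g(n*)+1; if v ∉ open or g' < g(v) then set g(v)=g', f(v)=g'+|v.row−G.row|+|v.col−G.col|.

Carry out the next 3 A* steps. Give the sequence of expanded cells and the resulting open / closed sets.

step 1: expand (2,3) (f=10, h=7) → closed; open now [(0,4) g=2 f=12, (0,5) g=1 f=12, (2,2) g=4 f=10, (2,4) g=2 f=10, (2,5) g=1 f=10, (3,3) g=4 f=10]
step 2: expand (2,2) (f=10, h=6) → closed; open now [(0,4) g=2 f=12, (0,5) g=1 f=12, (2,1) g=5 f=10, (2,4) g=2 f=10, (2,5) g=1 f=10, (3,2) g=5 f=10, (3,3) g=4 f=10]
step 3: expand (2,1) (f=10, h=5) → closed; open now [(0,4) g=2 f=12, (0,5) g=1 f=12, (1,1) g=6 f=12, (2,0) g=6 f=10, (2,4) g=2 f=10, (2,5) g=1 f=10, (3,2) g=5 f=10, (3,3) g=4 f=10]

order=[(2,3) → (2,2) → (2,1)]; open=[(0,4) g=2 f=12, (0,5) g=1 f=12, (1,1) g=6 f=12, (2,0) g=6 f=10, (2,4) g=2 f=10, (2,5) g=1 f=10, (3,2) g=5 f=10, (3,3) g=4 f=10]; closed=[(1,3), (1,4), (1,5), (2,1), (2,2), (2,3)]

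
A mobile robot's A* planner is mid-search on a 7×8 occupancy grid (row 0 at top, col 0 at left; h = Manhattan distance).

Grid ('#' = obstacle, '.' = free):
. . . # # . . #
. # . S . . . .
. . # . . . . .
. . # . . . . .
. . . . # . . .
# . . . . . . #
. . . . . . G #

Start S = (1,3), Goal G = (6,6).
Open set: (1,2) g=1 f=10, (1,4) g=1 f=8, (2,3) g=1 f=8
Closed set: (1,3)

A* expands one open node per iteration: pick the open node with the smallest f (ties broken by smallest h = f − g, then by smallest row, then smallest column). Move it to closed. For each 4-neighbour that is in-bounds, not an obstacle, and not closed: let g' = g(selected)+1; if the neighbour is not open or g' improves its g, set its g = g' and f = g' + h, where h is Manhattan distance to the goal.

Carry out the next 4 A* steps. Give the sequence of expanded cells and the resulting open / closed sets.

step 1: expand (1,4) (f=8, h=7) → closed; open now [(1,2) g=1 f=10, (1,5) g=2 f=8, (2,3) g=1 f=8, (2,4) g=2 f=8]
step 2: expand (1,5) (f=8, h=6) → closed; open now [(0,5) g=3 f=10, (1,2) g=1 f=10, (1,6) g=3 f=8, (2,3) g=1 f=8, (2,4) g=2 f=8, (2,5) g=3 f=8]
step 3: expand (1,6) (f=8, h=5) → closed; open now [(0,5) g=3 f=10, (0,6) g=4 f=10, (1,2) g=1 f=10, (1,7) g=4 f=10, (2,3) g=1 f=8, (2,4) g=2 f=8, (2,5) g=3 f=8, (2,6) g=4 f=8]
step 4: expand (2,6) (f=8, h=4) → closed; open now [(0,5) g=3 f=10, (0,6) g=4 f=10, (1,2) g=1 f=10, (1,7) g=4 f=10, (2,3) g=1 f=8, (2,4) g=2 f=8, (2,5) g=3 f=8, (2,7) g=5 f=10, (3,6) g=5 f=8]

order=[(1,4) → (1,5) → (1,6) → (2,6)]; open=[(0,5) g=3 f=10, (0,6) g=4 f=10, (1,2) g=1 f=10, (1,7) g=4 f=10, (2,3) g=1 f=8, (2,4) g=2 f=8, (2,5) g=3 f=8, (2,7) g=5 f=10, (3,6) g=5 f=8]; closed=[(1,3), (1,4), (1,5), (1,6), (2,6)]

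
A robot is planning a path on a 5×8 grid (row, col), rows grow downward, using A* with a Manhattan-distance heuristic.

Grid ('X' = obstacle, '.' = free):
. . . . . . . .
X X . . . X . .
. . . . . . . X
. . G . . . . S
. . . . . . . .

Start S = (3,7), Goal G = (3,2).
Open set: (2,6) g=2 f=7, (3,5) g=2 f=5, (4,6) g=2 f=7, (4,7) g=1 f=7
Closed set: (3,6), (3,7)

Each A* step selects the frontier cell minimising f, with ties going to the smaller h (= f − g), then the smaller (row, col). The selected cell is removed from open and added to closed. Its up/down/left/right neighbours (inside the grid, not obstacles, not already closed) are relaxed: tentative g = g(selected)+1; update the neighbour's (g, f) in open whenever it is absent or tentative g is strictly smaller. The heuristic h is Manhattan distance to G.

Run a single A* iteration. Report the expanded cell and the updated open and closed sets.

step 1: expand (3,5) (f=5, h=3) → closed; open now [(2,5) g=3 f=7, (2,6) g=2 f=7, (3,4) g=3 f=5, (4,5) g=3 f=7, (4,6) g=2 f=7, (4,7) g=1 f=7]

expanded=(3,5); open=[(2,5) g=3 f=7, (2,6) g=2 f=7, (3,4) g=3 f=5, (4,5) g=3 f=7, (4,6) g=2 f=7, (4,7) g=1 f=7]; closed=[(3,5), (3,6), (3,7)]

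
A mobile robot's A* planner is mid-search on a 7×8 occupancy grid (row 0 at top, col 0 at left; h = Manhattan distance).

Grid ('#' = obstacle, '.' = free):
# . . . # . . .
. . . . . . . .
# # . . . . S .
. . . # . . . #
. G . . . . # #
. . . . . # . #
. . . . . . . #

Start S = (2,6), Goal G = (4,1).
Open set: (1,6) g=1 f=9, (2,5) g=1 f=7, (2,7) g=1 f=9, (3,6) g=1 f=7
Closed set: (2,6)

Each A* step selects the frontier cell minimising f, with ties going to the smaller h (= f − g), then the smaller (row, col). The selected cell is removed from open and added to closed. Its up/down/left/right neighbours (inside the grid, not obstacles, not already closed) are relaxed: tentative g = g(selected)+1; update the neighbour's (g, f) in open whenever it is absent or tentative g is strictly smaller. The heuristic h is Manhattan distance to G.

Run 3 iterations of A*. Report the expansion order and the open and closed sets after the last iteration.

order=[(2,5) → (2,4) → (2,3)]; open=[(1,3) g=4 f=9, (1,4) g=3 f=9, (1,5) g=2 f=9, (1,6) g=1 f=9, (2,2) g=4 f=7, (2,7) g=1 f=9, (3,4) g=3 f=7, (3,5) g=2 f=7, (3,6) g=1 f=7]; closed=[(2,3), (2,4), (2,5), (2,6)]

step 1: expand (2,5) (f=7, h=6) → closed; open now [(1,5) g=2 f=9, (1,6) g=1 f=9, (2,4) g=2 f=7, (2,7) g=1 f=9, (3,5) g=2 f=7, (3,6) g=1 f=7]
step 2: expand (2,4) (f=7, h=5) → closed; open now [(1,4) g=3 f=9, (1,5) g=2 f=9, (1,6) g=1 f=9, (2,3) g=3 f=7, (2,7) g=1 f=9, (3,4) g=3 f=7, (3,5) g=2 f=7, (3,6) g=1 f=7]
step 3: expand (2,3) (f=7, h=4) → closed; open now [(1,3) g=4 f=9, (1,4) g=3 f=9, (1,5) g=2 f=9, (1,6) g=1 f=9, (2,2) g=4 f=7, (2,7) g=1 f=9, (3,4) g=3 f=7, (3,5) g=2 f=7, (3,6) g=1 f=7]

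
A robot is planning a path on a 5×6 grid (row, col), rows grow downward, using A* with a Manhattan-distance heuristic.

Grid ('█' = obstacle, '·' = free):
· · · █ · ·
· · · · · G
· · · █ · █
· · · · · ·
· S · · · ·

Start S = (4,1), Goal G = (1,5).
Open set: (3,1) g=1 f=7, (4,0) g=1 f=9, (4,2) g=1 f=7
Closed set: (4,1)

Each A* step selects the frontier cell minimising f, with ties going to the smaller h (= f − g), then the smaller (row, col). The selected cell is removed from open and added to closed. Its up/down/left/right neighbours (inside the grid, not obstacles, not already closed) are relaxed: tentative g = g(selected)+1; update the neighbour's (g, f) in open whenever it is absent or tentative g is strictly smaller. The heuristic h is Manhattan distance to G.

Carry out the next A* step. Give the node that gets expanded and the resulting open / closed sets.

step 1: expand (3,1) (f=7, h=6) → closed; open now [(2,1) g=2 f=7, (3,0) g=2 f=9, (3,2) g=2 f=7, (4,0) g=1 f=9, (4,2) g=1 f=7]

expanded=(3,1); open=[(2,1) g=2 f=7, (3,0) g=2 f=9, (3,2) g=2 f=7, (4,0) g=1 f=9, (4,2) g=1 f=7]; closed=[(3,1), (4,1)]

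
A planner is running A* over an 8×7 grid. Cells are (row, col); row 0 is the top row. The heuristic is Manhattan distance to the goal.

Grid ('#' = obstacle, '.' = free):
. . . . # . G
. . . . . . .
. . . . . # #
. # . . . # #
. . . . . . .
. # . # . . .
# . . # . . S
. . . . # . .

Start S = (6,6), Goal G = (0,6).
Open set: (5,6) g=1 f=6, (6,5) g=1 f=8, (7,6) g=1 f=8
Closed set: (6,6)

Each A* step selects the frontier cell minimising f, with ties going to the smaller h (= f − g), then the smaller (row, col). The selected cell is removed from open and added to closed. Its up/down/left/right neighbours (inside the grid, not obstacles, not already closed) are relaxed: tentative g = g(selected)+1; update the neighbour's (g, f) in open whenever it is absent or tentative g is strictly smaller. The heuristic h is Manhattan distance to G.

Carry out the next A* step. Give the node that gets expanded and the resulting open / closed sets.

step 1: expand (5,6) (f=6, h=5) → closed; open now [(4,6) g=2 f=6, (5,5) g=2 f=8, (6,5) g=1 f=8, (7,6) g=1 f=8]

expanded=(5,6); open=[(4,6) g=2 f=6, (5,5) g=2 f=8, (6,5) g=1 f=8, (7,6) g=1 f=8]; closed=[(5,6), (6,6)]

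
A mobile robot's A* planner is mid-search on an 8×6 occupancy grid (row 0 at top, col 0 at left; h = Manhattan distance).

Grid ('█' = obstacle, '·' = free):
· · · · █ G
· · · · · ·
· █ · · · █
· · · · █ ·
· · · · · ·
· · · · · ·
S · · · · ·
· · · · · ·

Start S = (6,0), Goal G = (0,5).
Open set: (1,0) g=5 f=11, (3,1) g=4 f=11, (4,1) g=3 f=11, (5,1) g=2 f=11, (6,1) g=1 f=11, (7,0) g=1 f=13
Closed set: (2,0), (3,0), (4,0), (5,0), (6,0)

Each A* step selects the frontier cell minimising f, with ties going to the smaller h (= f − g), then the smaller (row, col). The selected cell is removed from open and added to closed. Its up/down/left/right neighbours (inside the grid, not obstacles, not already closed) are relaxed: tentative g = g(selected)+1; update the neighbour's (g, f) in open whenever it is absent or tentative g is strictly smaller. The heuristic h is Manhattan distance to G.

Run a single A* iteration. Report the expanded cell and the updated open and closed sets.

step 1: expand (1,0) (f=11, h=6) → closed; open now [(0,0) g=6 f=11, (1,1) g=6 f=11, (3,1) g=4 f=11, (4,1) g=3 f=11, (5,1) g=2 f=11, (6,1) g=1 f=11, (7,0) g=1 f=13]

expanded=(1,0); open=[(0,0) g=6 f=11, (1,1) g=6 f=11, (3,1) g=4 f=11, (4,1) g=3 f=11, (5,1) g=2 f=11, (6,1) g=1 f=11, (7,0) g=1 f=13]; closed=[(1,0), (2,0), (3,0), (4,0), (5,0), (6,0)]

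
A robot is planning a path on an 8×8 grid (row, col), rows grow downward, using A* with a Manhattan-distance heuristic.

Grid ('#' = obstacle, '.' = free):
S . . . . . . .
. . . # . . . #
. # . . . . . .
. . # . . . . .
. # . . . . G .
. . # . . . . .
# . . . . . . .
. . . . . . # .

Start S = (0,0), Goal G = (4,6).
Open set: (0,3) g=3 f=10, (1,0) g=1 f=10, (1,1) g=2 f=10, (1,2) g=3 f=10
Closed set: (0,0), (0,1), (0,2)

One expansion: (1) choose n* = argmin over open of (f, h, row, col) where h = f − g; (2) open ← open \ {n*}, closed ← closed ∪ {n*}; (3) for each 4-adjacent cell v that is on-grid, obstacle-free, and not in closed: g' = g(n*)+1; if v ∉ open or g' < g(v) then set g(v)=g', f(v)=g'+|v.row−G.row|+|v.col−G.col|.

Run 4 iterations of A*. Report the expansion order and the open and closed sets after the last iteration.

order=[(0,3) → (0,4) → (0,5) → (0,6)]; open=[(0,7) g=7 f=12, (1,0) g=1 f=10, (1,1) g=2 f=10, (1,2) g=3 f=10, (1,4) g=5 f=10, (1,5) g=6 f=10, (1,6) g=7 f=10]; closed=[(0,0), (0,1), (0,2), (0,3), (0,4), (0,5), (0,6)]

step 1: expand (0,3) (f=10, h=7) → closed; open now [(0,4) g=4 f=10, (1,0) g=1 f=10, (1,1) g=2 f=10, (1,2) g=3 f=10]
step 2: expand (0,4) (f=10, h=6) → closed; open now [(0,5) g=5 f=10, (1,0) g=1 f=10, (1,1) g=2 f=10, (1,2) g=3 f=10, (1,4) g=5 f=10]
step 3: expand (0,5) (f=10, h=5) → closed; open now [(0,6) g=6 f=10, (1,0) g=1 f=10, (1,1) g=2 f=10, (1,2) g=3 f=10, (1,4) g=5 f=10, (1,5) g=6 f=10]
step 4: expand (0,6) (f=10, h=4) → closed; open now [(0,7) g=7 f=12, (1,0) g=1 f=10, (1,1) g=2 f=10, (1,2) g=3 f=10, (1,4) g=5 f=10, (1,5) g=6 f=10, (1,6) g=7 f=10]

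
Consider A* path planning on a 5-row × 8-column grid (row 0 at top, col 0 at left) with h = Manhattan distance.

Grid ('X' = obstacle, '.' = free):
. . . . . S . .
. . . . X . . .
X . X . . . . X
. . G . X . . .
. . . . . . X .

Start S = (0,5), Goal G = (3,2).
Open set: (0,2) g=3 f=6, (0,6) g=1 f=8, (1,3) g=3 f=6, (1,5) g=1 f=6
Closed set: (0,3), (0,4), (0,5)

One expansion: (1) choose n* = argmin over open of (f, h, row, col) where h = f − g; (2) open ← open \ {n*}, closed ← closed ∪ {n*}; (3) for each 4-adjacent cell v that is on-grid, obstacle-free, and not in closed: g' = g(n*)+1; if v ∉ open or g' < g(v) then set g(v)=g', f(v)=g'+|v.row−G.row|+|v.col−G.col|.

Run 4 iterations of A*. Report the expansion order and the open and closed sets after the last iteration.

order=[(0,2) → (1,2) → (1,3) → (2,3)]; open=[(0,1) g=4 f=8, (0,6) g=1 f=8, (1,1) g=5 f=8, (1,5) g=1 f=6, (2,4) g=5 f=8, (3,3) g=5 f=6]; closed=[(0,2), (0,3), (0,4), (0,5), (1,2), (1,3), (2,3)]

step 1: expand (0,2) (f=6, h=3) → closed; open now [(0,1) g=4 f=8, (0,6) g=1 f=8, (1,2) g=4 f=6, (1,3) g=3 f=6, (1,5) g=1 f=6]
step 2: expand (1,2) (f=6, h=2) → closed; open now [(0,1) g=4 f=8, (0,6) g=1 f=8, (1,1) g=5 f=8, (1,3) g=3 f=6, (1,5) g=1 f=6]
step 3: expand (1,3) (f=6, h=3) → closed; open now [(0,1) g=4 f=8, (0,6) g=1 f=8, (1,1) g=5 f=8, (1,5) g=1 f=6, (2,3) g=4 f=6]
step 4: expand (2,3) (f=6, h=2) → closed; open now [(0,1) g=4 f=8, (0,6) g=1 f=8, (1,1) g=5 f=8, (1,5) g=1 f=6, (2,4) g=5 f=8, (3,3) g=5 f=6]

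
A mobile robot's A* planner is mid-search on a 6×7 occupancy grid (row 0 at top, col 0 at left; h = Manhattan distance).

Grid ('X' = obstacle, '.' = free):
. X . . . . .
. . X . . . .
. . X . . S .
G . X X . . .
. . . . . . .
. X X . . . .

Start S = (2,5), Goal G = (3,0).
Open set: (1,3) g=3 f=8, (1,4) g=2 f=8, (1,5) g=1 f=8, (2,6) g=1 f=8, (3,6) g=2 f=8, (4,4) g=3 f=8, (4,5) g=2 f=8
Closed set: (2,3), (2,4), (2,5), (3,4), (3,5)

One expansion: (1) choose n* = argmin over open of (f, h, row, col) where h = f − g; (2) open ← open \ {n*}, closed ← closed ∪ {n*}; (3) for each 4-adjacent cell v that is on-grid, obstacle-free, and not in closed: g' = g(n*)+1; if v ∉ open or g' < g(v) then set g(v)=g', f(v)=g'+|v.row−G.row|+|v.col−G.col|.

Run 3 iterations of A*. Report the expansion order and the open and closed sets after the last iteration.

step 1: expand (1,3) (f=8, h=5) → closed; open now [(0,3) g=4 f=10, (1,4) g=2 f=8, (1,5) g=1 f=8, (2,6) g=1 f=8, (3,6) g=2 f=8, (4,4) g=3 f=8, (4,5) g=2 f=8]
step 2: expand (4,4) (f=8, h=5) → closed; open now [(0,3) g=4 f=10, (1,4) g=2 f=8, (1,5) g=1 f=8, (2,6) g=1 f=8, (3,6) g=2 f=8, (4,3) g=4 f=8, (4,5) g=2 f=8, (5,4) g=4 f=10]
step 3: expand (4,3) (f=8, h=4) → closed; open now [(0,3) g=4 f=10, (1,4) g=2 f=8, (1,5) g=1 f=8, (2,6) g=1 f=8, (3,6) g=2 f=8, (4,2) g=5 f=8, (4,5) g=2 f=8, (5,3) g=5 f=10, (5,4) g=4 f=10]

order=[(1,3) → (4,4) → (4,3)]; open=[(0,3) g=4 f=10, (1,4) g=2 f=8, (1,5) g=1 f=8, (2,6) g=1 f=8, (3,6) g=2 f=8, (4,2) g=5 f=8, (4,5) g=2 f=8, (5,3) g=5 f=10, (5,4) g=4 f=10]; closed=[(1,3), (2,3), (2,4), (2,5), (3,4), (3,5), (4,3), (4,4)]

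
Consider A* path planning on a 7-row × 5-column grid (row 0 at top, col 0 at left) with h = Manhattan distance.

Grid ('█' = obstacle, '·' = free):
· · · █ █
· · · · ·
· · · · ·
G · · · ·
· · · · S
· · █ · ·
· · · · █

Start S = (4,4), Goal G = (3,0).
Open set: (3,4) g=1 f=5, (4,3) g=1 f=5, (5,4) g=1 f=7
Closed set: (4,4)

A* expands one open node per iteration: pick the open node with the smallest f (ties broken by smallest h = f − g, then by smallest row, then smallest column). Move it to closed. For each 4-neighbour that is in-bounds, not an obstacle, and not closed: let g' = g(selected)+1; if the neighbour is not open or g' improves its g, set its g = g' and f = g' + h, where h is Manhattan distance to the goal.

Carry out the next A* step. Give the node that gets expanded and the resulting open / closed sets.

expanded=(3,4); open=[(2,4) g=2 f=7, (3,3) g=2 f=5, (4,3) g=1 f=5, (5,4) g=1 f=7]; closed=[(3,4), (4,4)]

step 1: expand (3,4) (f=5, h=4) → closed; open now [(2,4) g=2 f=7, (3,3) g=2 f=5, (4,3) g=1 f=5, (5,4) g=1 f=7]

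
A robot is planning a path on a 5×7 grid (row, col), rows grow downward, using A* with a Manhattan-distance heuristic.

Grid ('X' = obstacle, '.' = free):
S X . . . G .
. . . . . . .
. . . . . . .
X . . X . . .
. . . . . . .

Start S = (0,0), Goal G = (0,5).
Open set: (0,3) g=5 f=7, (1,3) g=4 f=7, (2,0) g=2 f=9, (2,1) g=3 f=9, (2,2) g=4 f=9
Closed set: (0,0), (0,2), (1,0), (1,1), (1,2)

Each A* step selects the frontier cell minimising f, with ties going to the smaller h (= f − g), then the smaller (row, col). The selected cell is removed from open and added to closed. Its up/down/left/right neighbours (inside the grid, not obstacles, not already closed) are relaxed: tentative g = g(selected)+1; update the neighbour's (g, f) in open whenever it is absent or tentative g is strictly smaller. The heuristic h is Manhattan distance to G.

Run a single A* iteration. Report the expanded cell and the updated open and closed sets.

step 1: expand (0,3) (f=7, h=2) → closed; open now [(0,4) g=6 f=7, (1,3) g=4 f=7, (2,0) g=2 f=9, (2,1) g=3 f=9, (2,2) g=4 f=9]

expanded=(0,3); open=[(0,4) g=6 f=7, (1,3) g=4 f=7, (2,0) g=2 f=9, (2,1) g=3 f=9, (2,2) g=4 f=9]; closed=[(0,0), (0,2), (0,3), (1,0), (1,1), (1,2)]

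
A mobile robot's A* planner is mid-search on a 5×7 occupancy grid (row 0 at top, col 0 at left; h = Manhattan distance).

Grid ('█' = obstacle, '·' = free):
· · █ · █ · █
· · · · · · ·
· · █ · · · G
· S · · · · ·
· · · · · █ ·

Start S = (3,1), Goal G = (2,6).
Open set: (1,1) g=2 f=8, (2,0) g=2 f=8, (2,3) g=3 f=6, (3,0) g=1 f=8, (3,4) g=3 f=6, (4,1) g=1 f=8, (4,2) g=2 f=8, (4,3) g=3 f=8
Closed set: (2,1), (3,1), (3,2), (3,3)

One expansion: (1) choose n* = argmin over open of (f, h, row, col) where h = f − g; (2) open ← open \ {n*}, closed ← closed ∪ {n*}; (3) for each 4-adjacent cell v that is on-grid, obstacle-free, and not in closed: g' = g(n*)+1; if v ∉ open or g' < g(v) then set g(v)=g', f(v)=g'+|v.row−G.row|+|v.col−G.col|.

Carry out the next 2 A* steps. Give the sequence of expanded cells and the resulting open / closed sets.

step 1: expand (2,3) (f=6, h=3) → closed; open now [(1,1) g=2 f=8, (1,3) g=4 f=8, (2,0) g=2 f=8, (2,4) g=4 f=6, (3,0) g=1 f=8, (3,4) g=3 f=6, (4,1) g=1 f=8, (4,2) g=2 f=8, (4,3) g=3 f=8]
step 2: expand (2,4) (f=6, h=2) → closed; open now [(1,1) g=2 f=8, (1,3) g=4 f=8, (1,4) g=5 f=8, (2,0) g=2 f=8, (2,5) g=5 f=6, (3,0) g=1 f=8, (3,4) g=3 f=6, (4,1) g=1 f=8, (4,2) g=2 f=8, (4,3) g=3 f=8]

order=[(2,3) → (2,4)]; open=[(1,1) g=2 f=8, (1,3) g=4 f=8, (1,4) g=5 f=8, (2,0) g=2 f=8, (2,5) g=5 f=6, (3,0) g=1 f=8, (3,4) g=3 f=6, (4,1) g=1 f=8, (4,2) g=2 f=8, (4,3) g=3 f=8]; closed=[(2,1), (2,3), (2,4), (3,1), (3,2), (3,3)]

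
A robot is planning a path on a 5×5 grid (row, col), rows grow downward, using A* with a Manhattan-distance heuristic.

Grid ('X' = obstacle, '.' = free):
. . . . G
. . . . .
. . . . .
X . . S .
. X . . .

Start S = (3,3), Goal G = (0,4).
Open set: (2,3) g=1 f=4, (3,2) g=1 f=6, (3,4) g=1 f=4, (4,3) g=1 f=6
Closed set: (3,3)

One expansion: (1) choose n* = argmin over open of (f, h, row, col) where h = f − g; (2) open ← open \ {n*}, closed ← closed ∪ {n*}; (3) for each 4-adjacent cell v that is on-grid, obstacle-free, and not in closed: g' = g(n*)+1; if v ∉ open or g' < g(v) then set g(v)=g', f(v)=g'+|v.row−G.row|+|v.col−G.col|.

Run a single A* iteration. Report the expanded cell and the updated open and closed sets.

step 1: expand (2,3) (f=4, h=3) → closed; open now [(1,3) g=2 f=4, (2,2) g=2 f=6, (2,4) g=2 f=4, (3,2) g=1 f=6, (3,4) g=1 f=4, (4,3) g=1 f=6]

expanded=(2,3); open=[(1,3) g=2 f=4, (2,2) g=2 f=6, (2,4) g=2 f=4, (3,2) g=1 f=6, (3,4) g=1 f=4, (4,3) g=1 f=6]; closed=[(2,3), (3,3)]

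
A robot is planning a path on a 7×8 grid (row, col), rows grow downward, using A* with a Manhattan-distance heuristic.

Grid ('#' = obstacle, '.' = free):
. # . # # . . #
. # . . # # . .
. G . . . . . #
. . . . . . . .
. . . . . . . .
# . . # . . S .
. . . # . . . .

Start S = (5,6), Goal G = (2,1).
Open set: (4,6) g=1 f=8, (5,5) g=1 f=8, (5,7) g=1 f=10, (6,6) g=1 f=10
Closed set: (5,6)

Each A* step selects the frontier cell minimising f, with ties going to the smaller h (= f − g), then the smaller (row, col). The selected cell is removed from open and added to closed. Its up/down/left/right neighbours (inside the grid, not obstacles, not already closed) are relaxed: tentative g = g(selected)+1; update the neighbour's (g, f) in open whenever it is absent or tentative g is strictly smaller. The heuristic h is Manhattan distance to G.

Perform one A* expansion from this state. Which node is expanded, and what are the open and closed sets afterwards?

step 1: expand (4,6) (f=8, h=7) → closed; open now [(3,6) g=2 f=8, (4,5) g=2 f=8, (4,7) g=2 f=10, (5,5) g=1 f=8, (5,7) g=1 f=10, (6,6) g=1 f=10]

expanded=(4,6); open=[(3,6) g=2 f=8, (4,5) g=2 f=8, (4,7) g=2 f=10, (5,5) g=1 f=8, (5,7) g=1 f=10, (6,6) g=1 f=10]; closed=[(4,6), (5,6)]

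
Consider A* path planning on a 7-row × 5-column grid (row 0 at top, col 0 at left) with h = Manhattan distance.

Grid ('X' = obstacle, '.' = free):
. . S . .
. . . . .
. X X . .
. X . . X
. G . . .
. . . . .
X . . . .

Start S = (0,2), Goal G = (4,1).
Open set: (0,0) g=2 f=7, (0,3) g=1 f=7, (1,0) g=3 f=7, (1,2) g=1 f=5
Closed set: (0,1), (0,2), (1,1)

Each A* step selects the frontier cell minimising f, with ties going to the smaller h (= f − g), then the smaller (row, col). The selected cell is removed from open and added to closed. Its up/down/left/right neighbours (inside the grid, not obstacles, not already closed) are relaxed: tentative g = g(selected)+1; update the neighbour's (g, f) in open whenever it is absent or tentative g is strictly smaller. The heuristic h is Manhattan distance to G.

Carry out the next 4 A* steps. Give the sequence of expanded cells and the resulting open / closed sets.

order=[(1,2) → (1,0) → (2,0) → (3,0)]; open=[(0,0) g=2 f=7, (0,3) g=1 f=7, (1,3) g=2 f=7, (4,0) g=6 f=7]; closed=[(0,1), (0,2), (1,0), (1,1), (1,2), (2,0), (3,0)]

step 1: expand (1,2) (f=5, h=4) → closed; open now [(0,0) g=2 f=7, (0,3) g=1 f=7, (1,0) g=3 f=7, (1,3) g=2 f=7]
step 2: expand (1,0) (f=7, h=4) → closed; open now [(0,0) g=2 f=7, (0,3) g=1 f=7, (1,3) g=2 f=7, (2,0) g=4 f=7]
step 3: expand (2,0) (f=7, h=3) → closed; open now [(0,0) g=2 f=7, (0,3) g=1 f=7, (1,3) g=2 f=7, (3,0) g=5 f=7]
step 4: expand (3,0) (f=7, h=2) → closed; open now [(0,0) g=2 f=7, (0,3) g=1 f=7, (1,3) g=2 f=7, (4,0) g=6 f=7]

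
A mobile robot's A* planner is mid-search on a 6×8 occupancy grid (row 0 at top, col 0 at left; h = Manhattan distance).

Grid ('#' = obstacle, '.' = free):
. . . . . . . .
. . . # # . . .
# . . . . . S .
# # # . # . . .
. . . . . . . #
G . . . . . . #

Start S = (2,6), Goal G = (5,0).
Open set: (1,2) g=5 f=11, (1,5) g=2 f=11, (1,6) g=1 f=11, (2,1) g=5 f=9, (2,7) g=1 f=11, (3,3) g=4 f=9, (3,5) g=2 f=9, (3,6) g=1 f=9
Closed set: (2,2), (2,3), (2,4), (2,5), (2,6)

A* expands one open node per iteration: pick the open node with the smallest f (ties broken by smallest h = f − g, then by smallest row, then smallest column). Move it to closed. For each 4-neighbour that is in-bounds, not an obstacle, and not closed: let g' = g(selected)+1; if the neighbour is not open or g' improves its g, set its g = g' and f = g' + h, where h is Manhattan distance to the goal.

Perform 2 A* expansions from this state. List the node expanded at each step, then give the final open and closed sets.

step 1: expand (2,1) (f=9, h=4) → closed; open now [(1,1) g=6 f=11, (1,2) g=5 f=11, (1,5) g=2 f=11, (1,6) g=1 f=11, (2,7) g=1 f=11, (3,3) g=4 f=9, (3,5) g=2 f=9, (3,6) g=1 f=9]
step 2: expand (3,3) (f=9, h=5) → closed; open now [(1,1) g=6 f=11, (1,2) g=5 f=11, (1,5) g=2 f=11, (1,6) g=1 f=11, (2,7) g=1 f=11, (3,5) g=2 f=9, (3,6) g=1 f=9, (4,3) g=5 f=9]

order=[(2,1) → (3,3)]; open=[(1,1) g=6 f=11, (1,2) g=5 f=11, (1,5) g=2 f=11, (1,6) g=1 f=11, (2,7) g=1 f=11, (3,5) g=2 f=9, (3,6) g=1 f=9, (4,3) g=5 f=9]; closed=[(2,1), (2,2), (2,3), (2,4), (2,5), (2,6), (3,3)]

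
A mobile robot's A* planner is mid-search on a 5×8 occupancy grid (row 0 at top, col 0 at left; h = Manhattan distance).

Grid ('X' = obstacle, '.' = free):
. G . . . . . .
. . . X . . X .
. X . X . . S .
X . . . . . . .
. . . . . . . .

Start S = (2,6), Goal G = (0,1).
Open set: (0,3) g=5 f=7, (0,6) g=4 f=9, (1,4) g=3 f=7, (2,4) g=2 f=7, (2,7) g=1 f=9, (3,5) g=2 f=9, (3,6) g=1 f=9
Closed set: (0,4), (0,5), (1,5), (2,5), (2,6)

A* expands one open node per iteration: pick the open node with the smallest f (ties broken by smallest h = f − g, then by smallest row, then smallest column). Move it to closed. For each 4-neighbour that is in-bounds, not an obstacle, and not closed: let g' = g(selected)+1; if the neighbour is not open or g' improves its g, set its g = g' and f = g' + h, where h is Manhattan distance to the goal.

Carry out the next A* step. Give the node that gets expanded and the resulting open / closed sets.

step 1: expand (0,3) (f=7, h=2) → closed; open now [(0,2) g=6 f=7, (0,6) g=4 f=9, (1,4) g=3 f=7, (2,4) g=2 f=7, (2,7) g=1 f=9, (3,5) g=2 f=9, (3,6) g=1 f=9]

expanded=(0,3); open=[(0,2) g=6 f=7, (0,6) g=4 f=9, (1,4) g=3 f=7, (2,4) g=2 f=7, (2,7) g=1 f=9, (3,5) g=2 f=9, (3,6) g=1 f=9]; closed=[(0,3), (0,4), (0,5), (1,5), (2,5), (2,6)]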